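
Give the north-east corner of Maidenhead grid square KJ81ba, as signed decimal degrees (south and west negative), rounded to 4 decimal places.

1.0417, 36.1667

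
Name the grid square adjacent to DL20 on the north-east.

DL31

Longitude square 2; +1 → 3.
Latitude square 0; +1 → 1.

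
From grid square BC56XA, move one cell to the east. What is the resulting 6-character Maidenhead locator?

Longitude subsquare x = 23; +1 → 24, wraps to 0 = a, carry into square.
Longitude square 5; +1 → 6.
The latitude characters are unchanged.

BC66aa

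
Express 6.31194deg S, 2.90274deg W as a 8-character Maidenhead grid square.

Offset from 180°W / 90°S: lon 177.09726°, lat 83.68806°.
Field (20°×10°, letters A–R): 177.09726/20 → 8 → I, 83.68806/10 → 8 → I; chars II.
Square (2°×1°, digits 0–9): 17.09726/2 → 8, 3.68806/1 → 3; chars 83.
Subsquare (5′×2.5′, letters a–x): 1.09726/0.0833333 → 13 → n, 0.68806/0.0416667 → 16 → q; chars nq.
Extended square (30″×15″, digits 0–9): 0.01393/0.00833333 → 1, 0.02139/0.00416667 → 5; chars 15.

II83nq15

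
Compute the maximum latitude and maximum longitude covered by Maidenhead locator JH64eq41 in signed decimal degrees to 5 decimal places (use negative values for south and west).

-15.32500, 12.37500

Field J=9, H=7: +9·20° lon, +7·10° lat → SW at lon 0°, lat -20°.
Square 6, 4: +6·2° lon, +4·1° lat → SW at lon 12°, lat -16°.
Subsquare e=4, q=16: +4·0.0833333° lon, +16·0.0416667° lat → SW at lon 12.3333°, lat -15.3333°.
Extended square 4, 1: +4·0.00833333° lon, +1·0.00416667° lat → SW at lon 12.3667°, lat -15.3292°.
Cell spans 0.00833333° lon × 0.00416667° lat. NE corner is SW corner plus one full cell.
latitude -15.32500, longitude 12.37500.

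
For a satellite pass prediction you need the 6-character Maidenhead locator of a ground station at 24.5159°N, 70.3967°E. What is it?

ML54em

Shift to the Maidenhead origin (180°W, 90°S): lon 250.3967, lat 114.5159.
Field: lon ⌊250.3967/20⌋ = 12 → M; lat ⌊114.5159/10⌋ = 11 → L.
Square: lon ⌊10.3967/2⌋ = 5; lat ⌊4.5159/1⌋ = 4.
Subsquare: lon ⌊0.3967/0.0833333⌋ = 4 → e; lat ⌊0.5159/0.0416667⌋ = 12 → m.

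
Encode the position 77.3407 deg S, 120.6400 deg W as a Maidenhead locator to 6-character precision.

CB92qp

Shift to the Maidenhead origin (180°W, 90°S): lon 59.3600, lat 12.6593.
Field: lon ⌊59.3600/20⌋ = 2 → C; lat ⌊12.6593/10⌋ = 1 → B.
Square: lon ⌊19.3600/2⌋ = 9; lat ⌊2.6593/1⌋ = 2.
Subsquare: lon ⌊1.3600/0.0833333⌋ = 16 → q; lat ⌊0.6593/0.0416667⌋ = 15 → p.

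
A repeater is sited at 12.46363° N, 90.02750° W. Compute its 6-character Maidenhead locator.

Add 180° to longitude and 90° to latitude: 89.9725, 102.4636.
Field: lon ⌊89.9725/20⌋ = 4 → E; lat ⌊102.4636/10⌋ = 10 → K.
Square: lon ⌊9.9725/2⌋ = 4; lat ⌊2.4636/1⌋ = 2.
Subsquare: lon ⌊1.9725/0.0833333⌋ = 23 → x; lat ⌊0.4636/0.0416667⌋ = 11 → l.

EK42xl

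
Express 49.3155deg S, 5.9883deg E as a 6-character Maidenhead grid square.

JE20xq

Add 180° to longitude and 90° to latitude: 185.9883, 40.6845.
Field: lon ⌊185.9883/20⌋ = 9 → J; lat ⌊40.6845/10⌋ = 4 → E.
Square: lon ⌊5.9883/2⌋ = 2; lat ⌊0.6845/1⌋ = 0.
Subsquare: lon ⌊1.9883/0.0833333⌋ = 23 → x; lat ⌊0.6845/0.0416667⌋ = 16 → q.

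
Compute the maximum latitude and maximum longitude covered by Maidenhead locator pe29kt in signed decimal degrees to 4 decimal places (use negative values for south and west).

-40.1667, 124.9167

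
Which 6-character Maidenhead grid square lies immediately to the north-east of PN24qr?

Longitude subsquare q = 16; +1 → 17 = r.
Latitude subsquare r = 17; +1 → 18 = s.

PN24rs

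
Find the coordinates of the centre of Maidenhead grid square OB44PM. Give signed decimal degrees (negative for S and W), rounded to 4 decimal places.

-75.4792, 109.2917

Field O=14, B=1: +14·20° lon, +1·10° lat → SW at lon 100°, lat -80°.
Square 4, 4: +4·2° lon, +4·1° lat → SW at lon 108°, lat -76°.
Subsquare p=15, m=12: +15·0.0833333° lon, +12·0.0416667° lat → SW at lon 109.25°, lat -75.5°.
Cell spans 0.0833333° lon × 0.0416667° lat. Centre is SW corner plus half of each.
latitude -75.4792, longitude 109.2917.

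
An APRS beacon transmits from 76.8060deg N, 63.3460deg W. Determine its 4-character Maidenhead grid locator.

FQ86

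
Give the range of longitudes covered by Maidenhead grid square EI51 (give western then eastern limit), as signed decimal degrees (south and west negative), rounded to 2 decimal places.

Field E=4, I=8: +4·20° lon, +8·10° lat → SW at lon -100°, lat -10°.
Square 5, 1: +5·2° lon, +1·1° lat → SW at lon -90°, lat -9°.
Cell spans 2° lon × 1° lat.
west -90.00, east -88.00.

-90.00, -88.00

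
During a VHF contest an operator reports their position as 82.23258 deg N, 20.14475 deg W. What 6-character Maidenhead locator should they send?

HR92wf

Add 180° to longitude and 90° to latitude: 159.8553, 172.2326.
Field: lon ⌊159.8553/20⌋ = 7 → H; lat ⌊172.2326/10⌋ = 17 → R.
Square: lon ⌊19.8553/2⌋ = 9; lat ⌊2.2326/1⌋ = 2.
Subsquare: lon ⌊1.8553/0.0833333⌋ = 22 → w; lat ⌊0.2326/0.0416667⌋ = 5 → f.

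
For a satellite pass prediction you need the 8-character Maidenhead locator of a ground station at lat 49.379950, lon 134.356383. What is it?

PN79ej21

Shift to the Maidenhead origin (180°W, 90°S): lon 314.35638, lat 139.37995.
Field (20°×10°, letters A–R): lon ⌊314.35638/20⌋ = 15 → P; lat ⌊139.37995/10⌋ = 13 → N.
Square (2°×1°, digits 0–9): lon ⌊14.35638/2⌋ = 7; lat ⌊9.37995/1⌋ = 9.
Subsquare (5′×2.5′, letters a–x): lon ⌊0.35638/0.0833333⌋ = 4 → e; lat ⌊0.37995/0.0416667⌋ = 9 → j.
Extended square (30″×15″, digits 0–9): lon ⌊0.02305/0.00833333⌋ = 2; lat ⌊0.00495/0.00416667⌋ = 1.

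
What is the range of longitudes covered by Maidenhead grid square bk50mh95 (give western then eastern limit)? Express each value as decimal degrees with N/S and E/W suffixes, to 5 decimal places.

148.92500° W, 148.91667° W

Field B=1, K=10: +1·20° lon, +10·10° lat → SW at lon -160°, lat 10°.
Square 5, 0: +5·2° lon, +0·1° lat → SW at lon -150°, lat 10°.
Subsquare m=12, h=7: +12·0.0833333° lon, +7·0.0416667° lat → SW at lon -149°, lat 10.2917°.
Extended square 9, 5: +9·0.00833333° lon, +5·0.00416667° lat → SW at lon -148.925°, lat 10.3125°.
Cell spans 0.00833333° lon × 0.00416667° lat.
west 148.92500° W, east 148.91667° W.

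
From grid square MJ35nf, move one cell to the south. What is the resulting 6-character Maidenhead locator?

MJ35ne

Latitude subsquare f = 5; −1 → 4 = e.
The longitude characters are unchanged.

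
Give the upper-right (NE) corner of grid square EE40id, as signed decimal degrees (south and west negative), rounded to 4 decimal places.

-49.8333, -91.2500

Field E=4, E=4: +4·20° lon, +4·10° lat → SW at lon -100°, lat -50°.
Square 4, 0: +4·2° lon, +0·1° lat → SW at lon -92°, lat -50°.
Subsquare i=8, d=3: +8·0.0833333° lon, +3·0.0416667° lat → SW at lon -91.3333°, lat -49.875°.
Cell spans 0.0833333° lon × 0.0416667° lat. NE corner is SW corner plus one full cell.
latitude -49.8333, longitude -91.2500.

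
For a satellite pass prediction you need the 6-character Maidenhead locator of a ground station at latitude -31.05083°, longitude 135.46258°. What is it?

PF78rw

Add 180° to longitude and 90° to latitude: 315.4626, 58.9492.
Field (20°×10°, letters A–R): lon ⌊315.4626/20⌋ = 15 → P; lat ⌊58.9492/10⌋ = 5 → F.
Square (2°×1°, digits 0–9): lon ⌊15.4626/2⌋ = 7; lat ⌊8.9492/1⌋ = 8.
Subsquare (5′×2.5′, letters a–x): lon ⌊1.4626/0.0833333⌋ = 17 → r; lat ⌊0.9492/0.0416667⌋ = 22 → w.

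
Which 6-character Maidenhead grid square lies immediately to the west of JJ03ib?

JJ03hb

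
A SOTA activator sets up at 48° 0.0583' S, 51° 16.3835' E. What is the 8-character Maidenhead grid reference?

LE51px29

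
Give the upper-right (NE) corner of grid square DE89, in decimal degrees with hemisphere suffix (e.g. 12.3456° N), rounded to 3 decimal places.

40.000° S, 102.000° W

Field D=3, E=4: +3·20° lon, +4·10° lat → SW at lon -120°, lat -50°.
Square 8, 9: +8·2° lon, +9·1° lat → SW at lon -104°, lat -41°.
Cell spans 2° lon × 1° lat. NE corner is SW corner plus one full cell.
latitude 40.000° S, longitude 102.000° W.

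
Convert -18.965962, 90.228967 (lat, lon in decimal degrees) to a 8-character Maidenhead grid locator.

Add 180° to longitude and 90° to latitude: 270.22897, 71.03404.
Field: lon ⌊270.22897/20⌋ = 13 → N; lat ⌊71.03404/10⌋ = 7 → H.
Square: lon ⌊10.22897/2⌋ = 5; lat ⌊1.03404/1⌋ = 1.
Subsquare: lon ⌊0.22897/0.0833333⌋ = 2 → c; lat ⌊0.03404/0.0416667⌋ = 0 → a.
Extended square: lon ⌊0.06230/0.00833333⌋ = 7; lat ⌊0.03404/0.00416667⌋ = 8.

NH51ca78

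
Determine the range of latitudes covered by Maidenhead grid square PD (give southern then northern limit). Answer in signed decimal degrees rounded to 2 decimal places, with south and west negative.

-60.00, -50.00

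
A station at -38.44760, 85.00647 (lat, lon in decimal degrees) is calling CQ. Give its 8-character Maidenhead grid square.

NF21mn02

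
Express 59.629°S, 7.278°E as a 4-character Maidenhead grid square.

JD30

Offset from 180°W / 90°S: lon 187.28°, lat 30.37°.
Field: 187.28/20 → 9 → J, 30.37/10 → 3 → D; chars JD.
Square: 7.28/2 → 3, 0.37/1 → 0; chars 30.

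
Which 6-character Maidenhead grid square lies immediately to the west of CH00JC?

Longitude subsquare j = 9; −1 → 8 = i.
The latitude characters are unchanged.

CH00ic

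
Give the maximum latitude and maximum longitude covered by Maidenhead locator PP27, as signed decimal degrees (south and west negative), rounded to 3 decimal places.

Field P=15, P=15: +15·20° lon, +15·10° lat → SW at lon 120°, lat 60°.
Square 2, 7: +2·2° lon, +7·1° lat → SW at lon 124°, lat 67°.
Cell spans 2° lon × 1° lat. NE corner is SW corner plus one full cell.
latitude 68.000, longitude 126.000.

68.000, 126.000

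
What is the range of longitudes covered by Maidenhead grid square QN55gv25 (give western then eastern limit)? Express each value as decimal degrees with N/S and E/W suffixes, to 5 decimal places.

Field Q=16, N=13: +16·20° lon, +13·10° lat → SW at lon 140°, lat 40°.
Square 5, 5: +5·2° lon, +5·1° lat → SW at lon 150°, lat 45°.
Subsquare g=6, v=21: +6·0.0833333° lon, +21·0.0416667° lat → SW at lon 150.5°, lat 45.875°.
Extended square 2, 5: +2·0.00833333° lon, +5·0.00416667° lat → SW at lon 150.517°, lat 45.8958°.
Cell spans 0.00833333° lon × 0.00416667° lat.
west 150.51667° E, east 150.52500° E.

150.51667° E, 150.52500° E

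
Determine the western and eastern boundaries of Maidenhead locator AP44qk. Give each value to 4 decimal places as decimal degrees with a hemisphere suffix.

170.6667° W, 170.5833° W

Field A=0, P=15: +0·20° lon, +15·10° lat → SW at lon -180°, lat 60°.
Square 4, 4: +4·2° lon, +4·1° lat → SW at lon -172°, lat 64°.
Subsquare q=16, k=10: +16·0.0833333° lon, +10·0.0416667° lat → SW at lon -170.667°, lat 64.4167°.
Cell spans 0.0833333° lon × 0.0416667° lat.
west 170.6667° W, east 170.5833° W.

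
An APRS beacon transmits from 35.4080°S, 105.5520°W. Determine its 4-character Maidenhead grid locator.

Add 180° to longitude and 90° to latitude: 74.45, 54.59.
Field (20°×10°, letters A–R): 74.45/20 → 3 → D, 54.59/10 → 5 → F; chars DF.
Square (2°×1°, digits 0–9): 14.45/2 → 7, 4.59/1 → 4; chars 74.

DF74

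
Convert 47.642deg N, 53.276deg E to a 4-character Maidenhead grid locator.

Offset from 180°W / 90°S: lon 233.28°, lat 137.64°.
Field (20°×10°, letters A–R): lon ⌊233.28/20⌋ = 11 → L; lat ⌊137.64/10⌋ = 13 → N.
Square (2°×1°, digits 0–9): lon ⌊13.28/2⌋ = 6; lat ⌊7.64/1⌋ = 7.

LN67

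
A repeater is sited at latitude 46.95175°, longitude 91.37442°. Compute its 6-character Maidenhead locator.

NN56qw

Add 180° to longitude and 90° to latitude: 271.3744, 136.9518.
Field: 271.3744/20 → 13 → N, 136.9518/10 → 13 → N; chars NN.
Square: 11.3744/2 → 5, 6.9518/1 → 6; chars 56.
Subsquare: 1.3744/0.0833333 → 16 → q, 0.9518/0.0416667 → 22 → w; chars qw.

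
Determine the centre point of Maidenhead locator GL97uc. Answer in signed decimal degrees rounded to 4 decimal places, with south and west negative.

27.1042, -40.2917

Field G=6, L=11: +6·20° lon, +11·10° lat → SW at lon -60°, lat 20°.
Square 9, 7: +9·2° lon, +7·1° lat → SW at lon -42°, lat 27°.
Subsquare u=20, c=2: +20·0.0833333° lon, +2·0.0416667° lat → SW at lon -40.3333°, lat 27.0833°.
Cell spans 0.0833333° lon × 0.0416667° lat. Centre is SW corner plus half of each.
latitude 27.1042, longitude -40.2917.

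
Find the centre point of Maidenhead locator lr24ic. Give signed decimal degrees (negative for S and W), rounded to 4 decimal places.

84.1042, 44.7083

Field L=11, R=17: +11·20° lon, +17·10° lat → SW at lon 40°, lat 80°.
Square 2, 4: +2·2° lon, +4·1° lat → SW at lon 44°, lat 84°.
Subsquare i=8, c=2: +8·0.0833333° lon, +2·0.0416667° lat → SW at lon 44.6667°, lat 84.0833°.
Cell spans 0.0833333° lon × 0.0416667° lat. Centre is SW corner plus half of each.
latitude 84.1042, longitude 44.7083.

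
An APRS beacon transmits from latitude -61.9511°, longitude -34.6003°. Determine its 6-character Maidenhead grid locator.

Offset from 180°W / 90°S: lon 145.3997°, lat 28.0489°.
Field (20°×10°, letters A–R): 145.3997/20 → 7 → H, 28.0489/10 → 2 → C; chars HC.
Square (2°×1°, digits 0–9): 5.3997/2 → 2, 8.0489/1 → 8; chars 28.
Subsquare (5′×2.5′, letters a–x): 1.3997/0.0833333 → 16 → q, 0.0489/0.0416667 → 1 → b; chars qb.

HC28qb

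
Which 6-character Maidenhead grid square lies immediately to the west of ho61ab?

Longitude subsquare a = 0; −1 → -1, wraps to 23 = x, carry into square.
Longitude square 6; −1 → 5.
The latitude characters are unchanged.

HO51xb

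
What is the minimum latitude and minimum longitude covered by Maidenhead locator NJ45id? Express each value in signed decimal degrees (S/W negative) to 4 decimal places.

5.1250, 88.6667

Field N=13, J=9: +13·20° lon, +9·10° lat → SW at lon 80°, lat 0°.
Square 4, 5: +4·2° lon, +5·1° lat → SW at lon 88°, lat 5°.
Subsquare i=8, d=3: +8·0.0833333° lon, +3·0.0416667° lat → SW at lon 88.6667°, lat 5.125°.
latitude 5.1250, longitude 88.6667.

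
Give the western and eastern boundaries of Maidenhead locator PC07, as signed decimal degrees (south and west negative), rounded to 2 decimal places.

Field P=15, C=2: +15·20° lon, +2·10° lat → SW at lon 120°, lat -70°.
Square 0, 7: +0·2° lon, +7·1° lat → SW at lon 120°, lat -63°.
Cell spans 2° lon × 1° lat.
west 120.00, east 122.00.

120.00, 122.00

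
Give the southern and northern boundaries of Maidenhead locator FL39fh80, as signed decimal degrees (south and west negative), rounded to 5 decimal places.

Field F=5, L=11: +5·20° lon, +11·10° lat → SW at lon -80°, lat 20°.
Square 3, 9: +3·2° lon, +9·1° lat → SW at lon -74°, lat 29°.
Subsquare f=5, h=7: +5·0.0833333° lon, +7·0.0416667° lat → SW at lon -73.5833°, lat 29.2917°.
Extended square 8, 0: +8·0.00833333° lon, +0·0.00416667° lat → SW at lon -73.5167°, lat 29.2917°.
Cell spans 0.00833333° lon × 0.00416667° lat.
south 29.29167, north 29.29583.

29.29167, 29.29583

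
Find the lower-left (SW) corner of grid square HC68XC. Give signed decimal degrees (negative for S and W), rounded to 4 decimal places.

Field H=7, C=2: +7·20° lon, +2·10° lat → SW at lon -40°, lat -70°.
Square 6, 8: +6·2° lon, +8·1° lat → SW at lon -28°, lat -62°.
Subsquare x=23, c=2: +23·0.0833333° lon, +2·0.0416667° lat → SW at lon -26.0833°, lat -61.9167°.
latitude -61.9167, longitude -26.0833.

-61.9167, -26.0833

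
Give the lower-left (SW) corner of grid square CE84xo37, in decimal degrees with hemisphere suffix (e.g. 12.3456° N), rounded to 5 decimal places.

45.38750° S, 122.05833° W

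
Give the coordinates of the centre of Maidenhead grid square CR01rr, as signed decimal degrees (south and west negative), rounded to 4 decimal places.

81.7292, -138.5417

Field C=2, R=17: +2·20° lon, +17·10° lat → SW at lon -140°, lat 80°.
Square 0, 1: +0·2° lon, +1·1° lat → SW at lon -140°, lat 81°.
Subsquare r=17, r=17: +17·0.0833333° lon, +17·0.0416667° lat → SW at lon -138.583°, lat 81.7083°.
Cell spans 0.0833333° lon × 0.0416667° lat. Centre is SW corner plus half of each.
latitude 81.7292, longitude -138.5417.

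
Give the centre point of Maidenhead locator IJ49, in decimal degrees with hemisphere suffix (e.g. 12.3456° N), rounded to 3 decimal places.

9.500° N, 11.000° W

Field I=8, J=9: +8·20° lon, +9·10° lat → SW at lon -20°, lat 0°.
Square 4, 9: +4·2° lon, +9·1° lat → SW at lon -12°, lat 9°.
Cell spans 2° lon × 1° lat. Centre is SW corner plus half of each.
latitude 9.500° N, longitude 11.000° W.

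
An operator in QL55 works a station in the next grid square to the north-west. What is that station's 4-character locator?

QL46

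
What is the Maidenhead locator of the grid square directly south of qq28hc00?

Latitude extended square 0; −1 → -1, wraps to 9, carry into subsquare.
Latitude subsquare c = 2; −1 → 1 = b.
The longitude characters are unchanged.

QQ28hb09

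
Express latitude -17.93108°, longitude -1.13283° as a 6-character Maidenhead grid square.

IH92kb

Add 180° to longitude and 90° to latitude: 178.8672, 72.0689.
Field: 178.8672/20 → 8 → I, 72.0689/10 → 7 → H; chars IH.
Square: 18.8672/2 → 9, 2.0689/1 → 2; chars 92.
Subsquare: 0.8672/0.0833333 → 10 → k, 0.0689/0.0416667 → 1 → b; chars kb.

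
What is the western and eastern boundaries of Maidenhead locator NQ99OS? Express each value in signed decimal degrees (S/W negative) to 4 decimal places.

99.1667, 99.2500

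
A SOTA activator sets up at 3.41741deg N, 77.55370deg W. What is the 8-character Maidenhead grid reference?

Shift to the Maidenhead origin (180°W, 90°S): lon 102.44630, lat 93.41741.
Field (20°×10°, letters A–R): 102.44630/20 → 5 → F, 93.41741/10 → 9 → J; chars FJ.
Square (2°×1°, digits 0–9): 2.44630/2 → 1, 3.41741/1 → 3; chars 13.
Subsquare (5′×2.5′, letters a–x): 0.44630/0.0833333 → 5 → f, 0.41741/0.0416667 → 10 → k; chars fk.
Extended square (30″×15″, digits 0–9): 0.02963/0.00833333 → 3, 0.00074/0.00416667 → 0; chars 30.

FJ13fk30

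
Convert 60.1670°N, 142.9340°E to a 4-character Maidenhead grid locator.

Offset from 180°W / 90°S: lon 322.93°, lat 150.17°.
Field: lon ⌊322.93/20⌋ = 16 → Q; lat ⌊150.17/10⌋ = 15 → P.
Square: lon ⌊2.93/2⌋ = 1; lat ⌊0.17/1⌋ = 0.

QP10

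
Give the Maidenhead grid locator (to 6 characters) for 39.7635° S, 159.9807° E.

QF90xf

Shift to the Maidenhead origin (180°W, 90°S): lon 339.9807, lat 50.2365.
Field: lon ⌊339.9807/20⌋ = 16 → Q; lat ⌊50.2365/10⌋ = 5 → F.
Square: lon ⌊19.9807/2⌋ = 9; lat ⌊0.2365/1⌋ = 0.
Subsquare: lon ⌊1.9807/0.0833333⌋ = 23 → x; lat ⌊0.2365/0.0416667⌋ = 5 → f.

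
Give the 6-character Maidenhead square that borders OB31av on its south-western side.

Longitude subsquare a = 0; −1 → -1, wraps to 23 = x, carry into square.
Longitude square 3; −1 → 2.
Latitude subsquare v = 21; −1 → 20 = u.

OB21xu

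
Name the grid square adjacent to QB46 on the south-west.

QB35

Longitude square 4; −1 → 3.
Latitude square 6; −1 → 5.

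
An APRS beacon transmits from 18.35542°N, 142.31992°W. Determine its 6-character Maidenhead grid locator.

BK88ui

Offset from 180°W / 90°S: lon 37.6801°, lat 108.3554°.
Field (20°×10°, letters A–R): lon ⌊37.6801/20⌋ = 1 → B; lat ⌊108.3554/10⌋ = 10 → K.
Square (2°×1°, digits 0–9): lon ⌊17.6801/2⌋ = 8; lat ⌊8.3554/1⌋ = 8.
Subsquare (5′×2.5′, letters a–x): lon ⌊1.6801/0.0833333⌋ = 20 → u; lat ⌊0.3554/0.0416667⌋ = 8 → i.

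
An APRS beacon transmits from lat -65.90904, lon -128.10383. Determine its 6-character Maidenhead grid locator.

CC54wc

Shift to the Maidenhead origin (180°W, 90°S): lon 51.8962, lat 24.0910.
Field (20°×10°, letters A–R): lon ⌊51.8962/20⌋ = 2 → C; lat ⌊24.0910/10⌋ = 2 → C.
Square (2°×1°, digits 0–9): lon ⌊11.8962/2⌋ = 5; lat ⌊4.0910/1⌋ = 4.
Subsquare (5′×2.5′, letters a–x): lon ⌊1.8962/0.0833333⌋ = 22 → w; lat ⌊0.0910/0.0416667⌋ = 2 → c.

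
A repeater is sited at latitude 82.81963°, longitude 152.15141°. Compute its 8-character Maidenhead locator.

Add 180° to longitude and 90° to latitude: 332.15141, 172.81963.
Field: 332.15141/20 → 16 → Q, 172.81963/10 → 17 → R; chars QR.
Square: 12.15141/2 → 6, 2.81963/1 → 2; chars 62.
Subsquare: 0.15141/0.0833333 → 1 → b, 0.81963/0.0416667 → 19 → t; chars bt.
Extended square: 0.06808/0.00833333 → 8, 0.02796/0.00416667 → 6; chars 86.

QR62bt86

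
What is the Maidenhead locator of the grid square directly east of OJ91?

Longitude square 9; +1 → 10, wraps to 0, carry into field.
Longitude field O = 14; +1 → 15 = P.
The latitude characters are unchanged.

PJ01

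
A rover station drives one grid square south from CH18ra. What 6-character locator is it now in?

Latitude subsquare a = 0; −1 → -1, wraps to 23 = x, carry into square.
Latitude square 8; −1 → 7.
The longitude characters are unchanged.

CH17rx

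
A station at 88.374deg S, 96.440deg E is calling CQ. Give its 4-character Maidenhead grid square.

Offset from 180°W / 90°S: lon 276.44°, lat 1.63°.
Field (20°×10°, letters A–R): 276.44/20 → 13 → N, 1.63/10 → 0 → A; chars NA.
Square (2°×1°, digits 0–9): 16.44/2 → 8, 1.63/1 → 1; chars 81.

NA81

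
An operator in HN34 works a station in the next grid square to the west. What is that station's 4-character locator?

Longitude square 3; −1 → 2.
The latitude characters are unchanged.

HN24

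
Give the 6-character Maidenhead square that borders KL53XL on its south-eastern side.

KL63ak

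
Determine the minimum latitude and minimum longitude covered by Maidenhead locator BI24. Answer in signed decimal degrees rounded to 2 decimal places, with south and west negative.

-6.00, -156.00

Field B=1, I=8: +1·20° lon, +8·10° lat → SW at lon -160°, lat -10°.
Square 2, 4: +2·2° lon, +4·1° lat → SW at lon -156°, lat -6°.
latitude -6.00, longitude -156.00.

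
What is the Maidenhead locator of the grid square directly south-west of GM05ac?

FM95xb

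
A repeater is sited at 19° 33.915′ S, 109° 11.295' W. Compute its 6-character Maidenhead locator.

DH50jk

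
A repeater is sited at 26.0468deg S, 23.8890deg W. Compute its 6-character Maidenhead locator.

HG83bw

Shift to the Maidenhead origin (180°W, 90°S): lon 156.1110, lat 63.9532.
Field: lon ⌊156.1110/20⌋ = 7 → H; lat ⌊63.9532/10⌋ = 6 → G.
Square: lon ⌊16.1110/2⌋ = 8; lat ⌊3.9532/1⌋ = 3.
Subsquare: lon ⌊0.1110/0.0833333⌋ = 1 → b; lat ⌊0.9532/0.0416667⌋ = 22 → w.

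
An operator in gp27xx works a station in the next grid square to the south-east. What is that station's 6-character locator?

GP37aw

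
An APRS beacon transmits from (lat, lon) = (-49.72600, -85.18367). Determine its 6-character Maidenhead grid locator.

Offset from 180°W / 90°S: lon 94.8163°, lat 40.2740°.
Field: lon ⌊94.8163/20⌋ = 4 → E; lat ⌊40.2740/10⌋ = 4 → E.
Square: lon ⌊14.8163/2⌋ = 7; lat ⌊0.2740/1⌋ = 0.
Subsquare: lon ⌊0.8163/0.0833333⌋ = 9 → j; lat ⌊0.2740/0.0416667⌋ = 6 → g.

EE70jg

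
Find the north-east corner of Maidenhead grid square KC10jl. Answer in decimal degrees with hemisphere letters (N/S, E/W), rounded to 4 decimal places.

Field K=10, C=2: +10·20° lon, +2·10° lat → SW at lon 20°, lat -70°.
Square 1, 0: +1·2° lon, +0·1° lat → SW at lon 22°, lat -70°.
Subsquare j=9, l=11: +9·0.0833333° lon, +11·0.0416667° lat → SW at lon 22.75°, lat -69.5417°.
Cell spans 0.0833333° lon × 0.0416667° lat. NE corner is SW corner plus one full cell.
latitude 69.5000° S, longitude 22.8333° E.

69.5000° S, 22.8333° E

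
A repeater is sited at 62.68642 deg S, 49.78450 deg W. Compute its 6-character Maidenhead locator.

GC57ch

Shift to the Maidenhead origin (180°W, 90°S): lon 130.2155, lat 27.3136.
Field: lon ⌊130.2155/20⌋ = 6 → G; lat ⌊27.3136/10⌋ = 2 → C.
Square: lon ⌊10.2155/2⌋ = 5; lat ⌊7.3136/1⌋ = 7.
Subsquare: lon ⌊0.2155/0.0833333⌋ = 2 → c; lat ⌊0.3136/0.0416667⌋ = 7 → h.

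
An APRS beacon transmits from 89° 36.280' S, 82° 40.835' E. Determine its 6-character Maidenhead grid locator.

NA10ij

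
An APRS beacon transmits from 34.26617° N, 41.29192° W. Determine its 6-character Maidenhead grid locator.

GM94ig

Shift to the Maidenhead origin (180°W, 90°S): lon 138.7081, lat 124.2662.
Field: lon ⌊138.7081/20⌋ = 6 → G; lat ⌊124.2662/10⌋ = 12 → M.
Square: lon ⌊18.7081/2⌋ = 9; lat ⌊4.2662/1⌋ = 4.
Subsquare: lon ⌊0.7081/0.0833333⌋ = 8 → i; lat ⌊0.2662/0.0416667⌋ = 6 → g.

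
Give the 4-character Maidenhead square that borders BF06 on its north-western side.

AF97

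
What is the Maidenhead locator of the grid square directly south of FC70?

Latitude square 0; −1 → -1, wraps to 9, carry into field.
Latitude field C = 2; −1 → 1 = B.
The longitude characters are unchanged.

FB79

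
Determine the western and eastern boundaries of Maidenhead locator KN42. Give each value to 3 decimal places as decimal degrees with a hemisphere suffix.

Field K=10, N=13: +10·20° lon, +13·10° lat → SW at lon 20°, lat 40°.
Square 4, 2: +4·2° lon, +2·1° lat → SW at lon 28°, lat 42°.
Cell spans 2° lon × 1° lat.
west 28.000° E, east 30.000° E.

28.000° E, 30.000° E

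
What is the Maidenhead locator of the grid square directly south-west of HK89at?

HK79xs

Longitude subsquare a = 0; −1 → -1, wraps to 23 = x, carry into square.
Longitude square 8; −1 → 7.
Latitude subsquare t = 19; −1 → 18 = s.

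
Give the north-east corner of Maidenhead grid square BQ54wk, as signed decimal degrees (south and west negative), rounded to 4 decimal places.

74.4583, -148.0833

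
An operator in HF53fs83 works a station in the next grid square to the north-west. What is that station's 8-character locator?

HF53fs74

Longitude extended square 8; −1 → 7.
Latitude extended square 3; +1 → 4.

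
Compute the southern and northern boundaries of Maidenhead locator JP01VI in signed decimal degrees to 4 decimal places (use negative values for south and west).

Field J=9, P=15: +9·20° lon, +15·10° lat → SW at lon 0°, lat 60°.
Square 0, 1: +0·2° lon, +1·1° lat → SW at lon 0°, lat 61°.
Subsquare v=21, i=8: +21·0.0833333° lon, +8·0.0416667° lat → SW at lon 1.75°, lat 61.3333°.
Cell spans 0.0833333° lon × 0.0416667° lat.
south 61.3333, north 61.3750.

61.3333, 61.3750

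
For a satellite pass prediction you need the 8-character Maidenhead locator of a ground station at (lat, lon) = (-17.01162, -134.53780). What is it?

CH22rx57

Offset from 180°W / 90°S: lon 45.46220°, lat 72.98838°.
Field: lon ⌊45.46220/20⌋ = 2 → C; lat ⌊72.98838/10⌋ = 7 → H.
Square: lon ⌊5.46220/2⌋ = 2; lat ⌊2.98838/1⌋ = 2.
Subsquare: lon ⌊1.46220/0.0833333⌋ = 17 → r; lat ⌊0.98838/0.0416667⌋ = 23 → x.
Extended square: lon ⌊0.04553/0.00833333⌋ = 5; lat ⌊0.03005/0.00416667⌋ = 7.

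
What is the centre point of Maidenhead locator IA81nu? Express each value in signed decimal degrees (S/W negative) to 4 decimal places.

-88.1458, -2.8750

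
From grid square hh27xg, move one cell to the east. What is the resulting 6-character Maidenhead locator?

Longitude subsquare x = 23; +1 → 24, wraps to 0 = a, carry into square.
Longitude square 2; +1 → 3.
The latitude characters are unchanged.

HH37ag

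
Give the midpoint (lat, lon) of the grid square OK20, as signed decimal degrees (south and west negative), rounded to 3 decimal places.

10.500, 105.000

Field O=14, K=10: +14·20° lon, +10·10° lat → SW at lon 100°, lat 10°.
Square 2, 0: +2·2° lon, +0·1° lat → SW at lon 104°, lat 10°.
Cell spans 2° lon × 1° lat. Centre is SW corner plus half of each.
latitude 10.500, longitude 105.000.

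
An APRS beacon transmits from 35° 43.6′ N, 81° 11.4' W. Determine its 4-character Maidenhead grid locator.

EM95

Shift to the Maidenhead origin (180°W, 90°S): lon 98.81, lat 125.73.
Field: 98.81/20 → 4 → E, 125.73/10 → 12 → M; chars EM.
Square: 18.81/2 → 9, 5.73/1 → 5; chars 95.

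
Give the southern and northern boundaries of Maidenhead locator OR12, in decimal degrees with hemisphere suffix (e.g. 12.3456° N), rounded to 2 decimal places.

Field O=14, R=17: +14·20° lon, +17·10° lat → SW at lon 100°, lat 80°.
Square 1, 2: +1·2° lon, +2·1° lat → SW at lon 102°, lat 82°.
Cell spans 2° lon × 1° lat.
south 82.00° N, north 83.00° N.

82.00° N, 83.00° N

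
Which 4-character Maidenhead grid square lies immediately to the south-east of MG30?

MF49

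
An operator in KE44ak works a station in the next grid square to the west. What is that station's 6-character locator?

KE34xk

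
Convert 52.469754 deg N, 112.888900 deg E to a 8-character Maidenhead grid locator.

OO62kl62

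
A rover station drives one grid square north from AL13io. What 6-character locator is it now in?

Latitude subsquare o = 14; +1 → 15 = p.
The longitude characters are unchanged.

AL13ip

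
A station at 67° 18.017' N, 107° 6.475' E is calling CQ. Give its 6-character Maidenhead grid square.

Add 180° to longitude and 90° to latitude: 287.1079, 157.3003.
Field: lon ⌊287.1079/20⌋ = 14 → O; lat ⌊157.3003/10⌋ = 15 → P.
Square: lon ⌊7.1079/2⌋ = 3; lat ⌊7.3003/1⌋ = 7.
Subsquare: lon ⌊1.1079/0.0833333⌋ = 13 → n; lat ⌊0.3003/0.0416667⌋ = 7 → h.

OP37nh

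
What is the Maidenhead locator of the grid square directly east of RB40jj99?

RB40kj09

Longitude extended square 9; +1 → 10, wraps to 0, carry into subsquare.
Longitude subsquare j = 9; +1 → 10 = k.
The latitude characters are unchanged.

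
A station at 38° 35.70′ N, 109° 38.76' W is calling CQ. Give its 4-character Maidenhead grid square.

DM58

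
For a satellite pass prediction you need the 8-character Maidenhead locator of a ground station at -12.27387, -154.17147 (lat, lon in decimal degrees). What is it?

Offset from 180°W / 90°S: lon 25.82853°, lat 77.72613°.
Field: 25.82853/20 → 1 → B, 77.72613/10 → 7 → H; chars BH.
Square: 5.82853/2 → 2, 7.72613/1 → 7; chars 27.
Subsquare: 1.82853/0.0833333 → 21 → v, 0.72613/0.0416667 → 17 → r; chars vr.
Extended square: 0.07853/0.00833333 → 9, 0.01780/0.00416667 → 4; chars 94.

BH27vr94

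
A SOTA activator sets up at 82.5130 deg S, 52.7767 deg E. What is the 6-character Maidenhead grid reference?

LA67jl

Shift to the Maidenhead origin (180°W, 90°S): lon 232.7767, lat 7.4870.
Field: 232.7767/20 → 11 → L, 7.4870/10 → 0 → A; chars LA.
Square: 12.7767/2 → 6, 7.4870/1 → 7; chars 67.
Subsquare: 0.7767/0.0833333 → 9 → j, 0.4870/0.0416667 → 11 → l; chars jl.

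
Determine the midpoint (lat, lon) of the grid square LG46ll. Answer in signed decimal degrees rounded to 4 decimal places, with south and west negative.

-23.5208, 48.9583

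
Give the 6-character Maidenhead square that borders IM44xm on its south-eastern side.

IM54al

Longitude subsquare x = 23; +1 → 24, wraps to 0 = a, carry into square.
Longitude square 4; +1 → 5.
Latitude subsquare m = 12; −1 → 11 = l.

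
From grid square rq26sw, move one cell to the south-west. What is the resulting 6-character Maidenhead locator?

RQ26rv

Longitude subsquare s = 18; −1 → 17 = r.
Latitude subsquare w = 22; −1 → 21 = v.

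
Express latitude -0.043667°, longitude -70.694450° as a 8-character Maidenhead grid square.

FI49pw69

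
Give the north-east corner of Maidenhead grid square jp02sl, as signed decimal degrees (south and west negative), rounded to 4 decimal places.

Field J=9, P=15: +9·20° lon, +15·10° lat → SW at lon 0°, lat 60°.
Square 0, 2: +0·2° lon, +2·1° lat → SW at lon 0°, lat 62°.
Subsquare s=18, l=11: +18·0.0833333° lon, +11·0.0416667° lat → SW at lon 1.5°, lat 62.4583°.
Cell spans 0.0833333° lon × 0.0416667° lat. NE corner is SW corner plus one full cell.
latitude 62.5000, longitude 1.5833.

62.5000, 1.5833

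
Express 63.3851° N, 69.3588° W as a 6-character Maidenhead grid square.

FP53hj

Add 180° to longitude and 90° to latitude: 110.6412, 153.3851.
Field: lon ⌊110.6412/20⌋ = 5 → F; lat ⌊153.3851/10⌋ = 15 → P.
Square: lon ⌊10.6412/2⌋ = 5; lat ⌊3.3851/1⌋ = 3.
Subsquare: lon ⌊0.6412/0.0833333⌋ = 7 → h; lat ⌊0.3851/0.0416667⌋ = 9 → j.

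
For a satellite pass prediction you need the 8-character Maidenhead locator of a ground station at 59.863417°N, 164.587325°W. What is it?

AO79qu97

Shift to the Maidenhead origin (180°W, 90°S): lon 15.41268, lat 149.86342.
Field (20°×10°, letters A–R): lon ⌊15.41268/20⌋ = 0 → A; lat ⌊149.86342/10⌋ = 14 → O.
Square (2°×1°, digits 0–9): lon ⌊15.41268/2⌋ = 7; lat ⌊9.86342/1⌋ = 9.
Subsquare (5′×2.5′, letters a–x): lon ⌊1.41268/0.0833333⌋ = 16 → q; lat ⌊0.86342/0.0416667⌋ = 20 → u.
Extended square (30″×15″, digits 0–9): lon ⌊0.07934/0.00833333⌋ = 9; lat ⌊0.03008/0.00416667⌋ = 7.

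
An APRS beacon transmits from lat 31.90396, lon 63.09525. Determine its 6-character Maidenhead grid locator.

MM11nv

Shift to the Maidenhead origin (180°W, 90°S): lon 243.0952, lat 121.9040.
Field: lon ⌊243.0952/20⌋ = 12 → M; lat ⌊121.9040/10⌋ = 12 → M.
Square: lon ⌊3.0952/2⌋ = 1; lat ⌊1.9040/1⌋ = 1.
Subsquare: lon ⌊1.0952/0.0833333⌋ = 13 → n; lat ⌊0.9040/0.0416667⌋ = 21 → v.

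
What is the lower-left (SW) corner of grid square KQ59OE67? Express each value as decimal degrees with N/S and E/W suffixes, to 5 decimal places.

Field K=10, Q=16: +10·20° lon, +16·10° lat → SW at lon 20°, lat 70°.
Square 5, 9: +5·2° lon, +9·1° lat → SW at lon 30°, lat 79°.
Subsquare o=14, e=4: +14·0.0833333° lon, +4·0.0416667° lat → SW at lon 31.1667°, lat 79.1667°.
Extended square 6, 7: +6·0.00833333° lon, +7·0.00416667° lat → SW at lon 31.2167°, lat 79.1958°.
latitude 79.19583° N, longitude 31.21667° E.

79.19583° N, 31.21667° E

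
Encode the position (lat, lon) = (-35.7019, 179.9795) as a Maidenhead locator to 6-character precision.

RF94xh

Offset from 180°W / 90°S: lon 359.9795°, lat 54.2981°.
Field: 359.9795/20 → 17 → R, 54.2981/10 → 5 → F; chars RF.
Square: 19.9795/2 → 9, 4.2981/1 → 4; chars 94.
Subsquare: 1.9795/0.0833333 → 23 → x, 0.2981/0.0416667 → 7 → h; chars xh.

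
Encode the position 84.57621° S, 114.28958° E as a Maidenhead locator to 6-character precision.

OA75dk

Add 180° to longitude and 90° to latitude: 294.2896, 5.4238.
Field: 294.2896/20 → 14 → O, 5.4238/10 → 0 → A; chars OA.
Square: 14.2896/2 → 7, 5.4238/1 → 5; chars 75.
Subsquare: 0.2896/0.0833333 → 3 → d, 0.4238/0.0416667 → 10 → k; chars dk.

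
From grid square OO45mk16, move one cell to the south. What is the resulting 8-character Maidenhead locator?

OO45mk15

Latitude extended square 6; −1 → 5.
The longitude characters are unchanged.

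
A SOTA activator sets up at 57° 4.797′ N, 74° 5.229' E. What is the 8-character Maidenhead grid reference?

Add 180° to longitude and 90° to latitude: 254.08715, 147.07995.
Field: lon ⌊254.08715/20⌋ = 12 → M; lat ⌊147.07995/10⌋ = 14 → O.
Square: lon ⌊14.08715/2⌋ = 7; lat ⌊7.07995/1⌋ = 7.
Subsquare: lon ⌊0.08715/0.0833333⌋ = 1 → b; lat ⌊0.07995/0.0416667⌋ = 1 → b.
Extended square: lon ⌊0.00382/0.00833333⌋ = 0; lat ⌊0.03828/0.00416667⌋ = 9.

MO77bb09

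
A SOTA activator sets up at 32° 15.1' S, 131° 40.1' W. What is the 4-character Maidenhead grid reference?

Offset from 180°W / 90°S: lon 48.33°, lat 57.75°.
Field: lon ⌊48.33/20⌋ = 2 → C; lat ⌊57.75/10⌋ = 5 → F.
Square: lon ⌊8.33/2⌋ = 4; lat ⌊7.75/1⌋ = 7.

CF47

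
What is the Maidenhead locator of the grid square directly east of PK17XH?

PK27ah

Longitude subsquare x = 23; +1 → 24, wraps to 0 = a, carry into square.
Longitude square 1; +1 → 2.
The latitude characters are unchanged.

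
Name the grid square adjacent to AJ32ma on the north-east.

AJ32nb

Longitude subsquare m = 12; +1 → 13 = n.
Latitude subsquare a = 0; +1 → 1 = b.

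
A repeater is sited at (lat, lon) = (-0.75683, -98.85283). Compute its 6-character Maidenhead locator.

Offset from 180°W / 90°S: lon 81.1472°, lat 89.2432°.
Field: 81.1472/20 → 4 → E, 89.2432/10 → 8 → I; chars EI.
Square: 1.1472/2 → 0, 9.2432/1 → 9; chars 09.
Subsquare: 1.1472/0.0833333 → 13 → n, 0.2432/0.0416667 → 5 → f; chars nf.

EI09nf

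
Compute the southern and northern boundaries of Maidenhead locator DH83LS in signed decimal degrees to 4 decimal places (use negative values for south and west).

Field D=3, H=7: +3·20° lon, +7·10° lat → SW at lon -120°, lat -20°.
Square 8, 3: +8·2° lon, +3·1° lat → SW at lon -104°, lat -17°.
Subsquare l=11, s=18: +11·0.0833333° lon, +18·0.0416667° lat → SW at lon -103.083°, lat -16.25°.
Cell spans 0.0833333° lon × 0.0416667° lat.
south -16.2500, north -16.2083.

-16.2500, -16.2083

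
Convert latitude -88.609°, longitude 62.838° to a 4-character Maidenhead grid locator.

Add 180° to longitude and 90° to latitude: 242.84, 1.39.
Field (20°×10°, letters A–R): 242.84/20 → 12 → M, 1.39/10 → 0 → A; chars MA.
Square (2°×1°, digits 0–9): 2.84/2 → 1, 1.39/1 → 1; chars 11.

MA11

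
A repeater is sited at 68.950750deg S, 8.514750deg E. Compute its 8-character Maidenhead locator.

JC41gb11

Offset from 180°W / 90°S: lon 188.51475°, lat 21.04925°.
Field: lon ⌊188.51475/20⌋ = 9 → J; lat ⌊21.04925/10⌋ = 2 → C.
Square: lon ⌊8.51475/2⌋ = 4; lat ⌊1.04925/1⌋ = 1.
Subsquare: lon ⌊0.51475/0.0833333⌋ = 6 → g; lat ⌊0.04925/0.0416667⌋ = 1 → b.
Extended square: lon ⌊0.01475/0.00833333⌋ = 1; lat ⌊0.00758/0.00416667⌋ = 1.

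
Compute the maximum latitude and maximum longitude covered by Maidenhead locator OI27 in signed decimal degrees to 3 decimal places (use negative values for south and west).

Field O=14, I=8: +14·20° lon, +8·10° lat → SW at lon 100°, lat -10°.
Square 2, 7: +2·2° lon, +7·1° lat → SW at lon 104°, lat -3°.
Cell spans 2° lon × 1° lat. NE corner is SW corner plus one full cell.
latitude -2.000, longitude 106.000.

-2.000, 106.000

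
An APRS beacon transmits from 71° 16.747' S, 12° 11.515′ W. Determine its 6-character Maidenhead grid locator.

IB38vr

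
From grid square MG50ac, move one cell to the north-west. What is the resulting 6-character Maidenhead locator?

Longitude subsquare a = 0; −1 → -1, wraps to 23 = x, carry into square.
Longitude square 5; −1 → 4.
Latitude subsquare c = 2; +1 → 3 = d.

MG40xd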